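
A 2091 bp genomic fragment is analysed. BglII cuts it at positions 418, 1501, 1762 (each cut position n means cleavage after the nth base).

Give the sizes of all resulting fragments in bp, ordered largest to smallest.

Linear molecule, 3 cuts → 4 fragments:
  418 − 0 = 418 bp
  1501 − 418 = 1083 bp
  1762 − 1501 = 261 bp
  2091 − 1762 = 329 bp
Sorted largest to smallest: 1083, 418, 329, 261 bp.

1083, 418, 329, 261 bp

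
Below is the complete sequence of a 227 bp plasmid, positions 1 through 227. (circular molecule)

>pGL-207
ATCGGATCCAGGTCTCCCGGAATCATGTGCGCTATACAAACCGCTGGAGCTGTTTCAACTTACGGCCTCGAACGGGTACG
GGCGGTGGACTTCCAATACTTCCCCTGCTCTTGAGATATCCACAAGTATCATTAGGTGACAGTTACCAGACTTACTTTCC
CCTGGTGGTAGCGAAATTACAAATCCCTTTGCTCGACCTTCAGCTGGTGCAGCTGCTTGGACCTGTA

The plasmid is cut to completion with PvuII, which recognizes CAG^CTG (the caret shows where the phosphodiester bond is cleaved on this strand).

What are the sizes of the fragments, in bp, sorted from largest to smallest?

PvuII sites (CAGCTG) start at positions 201, 210.
PvuII cuts after base 3 of each site, so after positions 203, 212.
Circular molecule, 2 cuts → 2 fragments:
  204–212 → 9 bp
  213–227 then 1–203 → 15 + 203 = 218 bp
Sorted largest to smallest: 218, 9 bp.

218, 9 bp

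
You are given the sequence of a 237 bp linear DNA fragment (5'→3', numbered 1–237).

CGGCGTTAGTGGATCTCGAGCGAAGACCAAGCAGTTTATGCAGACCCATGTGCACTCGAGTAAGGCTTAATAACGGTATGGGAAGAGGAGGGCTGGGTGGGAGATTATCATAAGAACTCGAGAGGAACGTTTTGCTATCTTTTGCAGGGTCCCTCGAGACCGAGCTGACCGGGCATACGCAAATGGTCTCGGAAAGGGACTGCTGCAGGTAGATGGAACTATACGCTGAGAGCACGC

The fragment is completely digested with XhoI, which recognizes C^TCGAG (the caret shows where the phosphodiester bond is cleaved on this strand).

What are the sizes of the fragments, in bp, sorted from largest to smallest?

84, 62, 40, 36, 15 bp

XhoI sites (CTCGAG) start at positions 15, 55, 117, 153.
XhoI cuts after the first base of each site, so after positions 15, 55, 117, 153.
Linear molecule, 4 cuts → 5 fragments:
  1–15 → 15 bp
  16–55 → 40 bp
  56–117 → 62 bp
  118–153 → 36 bp
  154–237 → 84 bp
Sorted largest to smallest: 84, 62, 40, 36, 15 bp.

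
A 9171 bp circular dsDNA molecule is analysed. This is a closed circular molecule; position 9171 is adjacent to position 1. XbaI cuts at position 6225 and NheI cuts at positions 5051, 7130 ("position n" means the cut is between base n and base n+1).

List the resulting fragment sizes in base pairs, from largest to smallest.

Combined cut positions (sorted): 5051, 6225, 7130.
Circular molecule, 3 cuts → 3 fragments:
  6225 − 5051 = 1174 bp
  7130 − 6225 = 905 bp
  wrap: 9171 − 7130 + 5051 = 7092 bp
Sorted largest to smallest: 7092, 1174, 905 bp.

7092, 1174, 905 bp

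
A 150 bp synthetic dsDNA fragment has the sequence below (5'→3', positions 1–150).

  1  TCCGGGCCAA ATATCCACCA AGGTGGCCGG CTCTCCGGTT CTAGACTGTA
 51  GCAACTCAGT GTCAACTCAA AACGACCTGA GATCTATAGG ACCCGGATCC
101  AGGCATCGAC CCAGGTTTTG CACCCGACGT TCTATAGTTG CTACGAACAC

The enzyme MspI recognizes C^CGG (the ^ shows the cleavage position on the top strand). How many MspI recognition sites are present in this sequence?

4

CCGG occurs starting at positions 2, 27, 35, 93.
MspI cuts at 4 sites.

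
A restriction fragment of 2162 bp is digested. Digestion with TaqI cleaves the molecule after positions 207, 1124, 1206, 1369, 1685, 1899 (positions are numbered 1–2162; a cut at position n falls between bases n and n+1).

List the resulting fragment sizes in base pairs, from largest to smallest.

Linear molecule, 6 cuts → 7 fragments:
  207 − 0 = 207 bp
  1124 − 207 = 917 bp
  1206 − 1124 = 82 bp
  1369 − 1206 = 163 bp
  1685 − 1369 = 316 bp
  1899 − 1685 = 214 bp
  2162 − 1899 = 263 bp
Sorted largest to smallest: 917, 316, 263, 214, 207, 163, 82 bp.

917, 316, 263, 214, 207, 163, 82 bp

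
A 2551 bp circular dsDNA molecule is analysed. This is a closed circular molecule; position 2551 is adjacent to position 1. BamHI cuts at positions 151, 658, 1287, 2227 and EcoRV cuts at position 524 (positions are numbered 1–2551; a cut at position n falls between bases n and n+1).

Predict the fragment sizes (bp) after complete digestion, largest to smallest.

940, 629, 475, 373, 134 bp

Combined cut positions (sorted): 151, 524, 658, 1287, 2227.
Circular molecule, 5 cuts → 5 fragments:
  524 − 151 = 373 bp
  658 − 524 = 134 bp
  1287 − 658 = 629 bp
  2227 − 1287 = 940 bp
  wrap: 2551 − 2227 + 151 = 475 bp
Sorted largest to smallest: 940, 629, 475, 373, 134 bp.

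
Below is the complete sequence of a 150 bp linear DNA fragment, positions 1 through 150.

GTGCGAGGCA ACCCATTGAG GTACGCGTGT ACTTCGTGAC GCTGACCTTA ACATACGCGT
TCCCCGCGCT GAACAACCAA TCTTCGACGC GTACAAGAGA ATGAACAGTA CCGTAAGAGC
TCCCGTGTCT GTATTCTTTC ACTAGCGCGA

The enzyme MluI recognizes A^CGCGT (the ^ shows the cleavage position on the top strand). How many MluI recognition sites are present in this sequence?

ACGCGT occurs starting at positions 23, 55, 87.
MluI cuts at 3 sites.

3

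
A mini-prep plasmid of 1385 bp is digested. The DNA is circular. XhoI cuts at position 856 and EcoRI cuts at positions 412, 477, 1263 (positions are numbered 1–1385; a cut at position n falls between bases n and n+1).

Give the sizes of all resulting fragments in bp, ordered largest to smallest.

Combined cut positions (sorted): 412, 477, 856, 1263.
Circular molecule, 4 cuts → 4 fragments:
  477 − 412 = 65 bp
  856 − 477 = 379 bp
  1263 − 856 = 407 bp
  wrap: 1385 − 1263 + 412 = 534 bp
Sorted largest to smallest: 534, 407, 379, 65 bp.

534, 407, 379, 65 bp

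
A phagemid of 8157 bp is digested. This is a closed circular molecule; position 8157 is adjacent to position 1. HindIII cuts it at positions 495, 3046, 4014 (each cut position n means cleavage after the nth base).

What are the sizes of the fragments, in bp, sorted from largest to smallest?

Circular molecule, 3 cuts → 3 fragments:
  3046 − 495 = 2551 bp
  4014 − 3046 = 968 bp
  wrap: 8157 − 4014 + 495 = 4638 bp
Sorted largest to smallest: 4638, 2551, 968 bp.

4638, 2551, 968 bp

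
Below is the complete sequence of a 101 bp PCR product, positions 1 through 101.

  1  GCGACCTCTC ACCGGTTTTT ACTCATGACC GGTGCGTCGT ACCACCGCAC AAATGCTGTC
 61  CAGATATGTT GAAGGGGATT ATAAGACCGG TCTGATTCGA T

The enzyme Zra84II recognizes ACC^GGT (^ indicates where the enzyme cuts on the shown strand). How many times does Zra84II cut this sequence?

ACCGGT occurs starting at positions 11, 28, 86.
Zra84II cuts at 3 sites.

3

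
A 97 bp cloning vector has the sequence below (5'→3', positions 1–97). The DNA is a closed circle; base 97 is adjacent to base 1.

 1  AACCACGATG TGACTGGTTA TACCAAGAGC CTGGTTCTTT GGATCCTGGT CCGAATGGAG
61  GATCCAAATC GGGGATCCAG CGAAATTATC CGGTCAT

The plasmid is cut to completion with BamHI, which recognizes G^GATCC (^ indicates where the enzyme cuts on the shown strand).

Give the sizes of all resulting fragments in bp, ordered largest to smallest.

BamHI sites (GGATCC) start at positions 41, 60, 73.
BamHI cuts after the first base of each site, so after positions 41, 60, 73.
Circular molecule, 3 cuts → 3 fragments:
  42–60 → 19 bp
  61–73 → 13 bp
  74–97 then 1–41 → 24 + 41 = 65 bp
Sorted largest to smallest: 65, 19, 13 bp.

65, 19, 13 bp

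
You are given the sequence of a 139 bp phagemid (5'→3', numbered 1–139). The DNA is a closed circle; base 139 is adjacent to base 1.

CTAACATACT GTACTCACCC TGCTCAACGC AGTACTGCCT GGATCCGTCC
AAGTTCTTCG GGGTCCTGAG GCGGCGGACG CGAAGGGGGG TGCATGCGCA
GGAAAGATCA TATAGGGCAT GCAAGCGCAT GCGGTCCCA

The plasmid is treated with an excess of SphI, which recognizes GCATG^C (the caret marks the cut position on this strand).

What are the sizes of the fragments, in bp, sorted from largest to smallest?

104, 25, 10 bp

SphI sites (GCATGC) start at positions 92, 117, 127.
SphI cuts after base 5 of each site (before the last base), so after positions 96, 121, 131.
Circular molecule, 3 cuts → 3 fragments:
  97–121 → 25 bp
  122–131 → 10 bp
  132–139 then 1–96 → 8 + 96 = 104 bp
Sorted largest to smallest: 104, 25, 10 bp.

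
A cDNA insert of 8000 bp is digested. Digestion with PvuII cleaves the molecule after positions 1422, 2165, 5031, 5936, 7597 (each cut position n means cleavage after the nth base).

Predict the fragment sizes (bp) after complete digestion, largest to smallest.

2866, 1661, 1422, 905, 743, 403 bp

Linear molecule, 5 cuts → 6 fragments:
  1422 − 0 = 1422 bp
  2165 − 1422 = 743 bp
  5031 − 2165 = 2866 bp
  5936 − 5031 = 905 bp
  7597 − 5936 = 1661 bp
  8000 − 7597 = 403 bp
Sorted largest to smallest: 2866, 1661, 1422, 905, 743, 403 bp.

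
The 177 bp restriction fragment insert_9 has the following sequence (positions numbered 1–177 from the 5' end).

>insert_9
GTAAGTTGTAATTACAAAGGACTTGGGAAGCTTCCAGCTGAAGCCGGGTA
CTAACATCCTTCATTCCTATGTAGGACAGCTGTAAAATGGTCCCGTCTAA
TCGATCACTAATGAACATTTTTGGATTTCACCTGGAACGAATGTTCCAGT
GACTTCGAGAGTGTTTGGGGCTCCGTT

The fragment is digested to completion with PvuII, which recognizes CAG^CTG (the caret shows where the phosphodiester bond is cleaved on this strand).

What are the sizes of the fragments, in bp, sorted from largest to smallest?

98, 42, 37 bp

PvuII sites (CAGCTG) start at positions 35, 77.
PvuII cuts after base 3 of each site, so after positions 37, 79.
Linear molecule, 2 cuts → 3 fragments:
  1–37 → 37 bp
  38–79 → 42 bp
  80–177 → 98 bp
Sorted largest to smallest: 98, 42, 37 bp.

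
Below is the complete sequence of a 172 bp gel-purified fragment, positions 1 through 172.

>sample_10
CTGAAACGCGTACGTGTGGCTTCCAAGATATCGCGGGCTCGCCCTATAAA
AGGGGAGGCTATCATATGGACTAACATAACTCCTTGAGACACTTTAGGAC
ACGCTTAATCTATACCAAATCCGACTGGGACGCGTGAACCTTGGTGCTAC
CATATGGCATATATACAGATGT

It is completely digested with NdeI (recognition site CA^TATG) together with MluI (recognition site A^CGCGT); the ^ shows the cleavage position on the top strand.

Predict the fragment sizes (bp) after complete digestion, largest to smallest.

66, 58, 22, 20, 6 bp

NdeI sites (CATATG) start at positions 63, 151.
NdeI cuts after base 2 of each site, so after positions 64, 152.
MluI sites (ACGCGT) start at positions 6, 130.
MluI cuts after the first base of each site, so after positions 6, 130.
Combined cut positions: 6, 64, 130, 152.
Linear molecule, 4 cuts → 5 fragments:
  1–6 → 6 bp
  7–64 → 58 bp
  65–130 → 66 bp
  131–152 → 22 bp
  153–172 → 20 bp
Sorted largest to smallest: 66, 58, 22, 20, 6 bp.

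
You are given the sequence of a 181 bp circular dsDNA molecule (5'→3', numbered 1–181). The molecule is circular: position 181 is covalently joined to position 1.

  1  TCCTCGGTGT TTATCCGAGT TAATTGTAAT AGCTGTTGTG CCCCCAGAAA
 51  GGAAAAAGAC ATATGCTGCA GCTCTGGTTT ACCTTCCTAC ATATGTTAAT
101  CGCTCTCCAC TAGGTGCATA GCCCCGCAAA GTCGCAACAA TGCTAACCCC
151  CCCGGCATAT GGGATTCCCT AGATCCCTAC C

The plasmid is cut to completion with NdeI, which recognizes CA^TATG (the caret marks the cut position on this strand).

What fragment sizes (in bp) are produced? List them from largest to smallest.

85, 66, 30 bp

NdeI sites (CATATG) start at positions 60, 90, 156.
NdeI cuts after base 2 of each site, so after positions 61, 91, 157.
Circular molecule, 3 cuts → 3 fragments:
  62–91 → 30 bp
  92–157 → 66 bp
  158–181 then 1–61 → 24 + 61 = 85 bp
Sorted largest to smallest: 85, 66, 30 bp.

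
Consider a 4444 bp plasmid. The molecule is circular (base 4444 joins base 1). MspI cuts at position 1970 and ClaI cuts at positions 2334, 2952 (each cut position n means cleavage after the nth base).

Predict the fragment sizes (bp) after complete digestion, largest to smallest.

3462, 618, 364 bp

Combined cut positions (sorted): 1970, 2334, 2952.
Circular molecule, 3 cuts → 3 fragments:
  2334 − 1970 = 364 bp
  2952 − 2334 = 618 bp
  wrap: 4444 − 2952 + 1970 = 3462 bp
Sorted largest to smallest: 3462, 618, 364 bp.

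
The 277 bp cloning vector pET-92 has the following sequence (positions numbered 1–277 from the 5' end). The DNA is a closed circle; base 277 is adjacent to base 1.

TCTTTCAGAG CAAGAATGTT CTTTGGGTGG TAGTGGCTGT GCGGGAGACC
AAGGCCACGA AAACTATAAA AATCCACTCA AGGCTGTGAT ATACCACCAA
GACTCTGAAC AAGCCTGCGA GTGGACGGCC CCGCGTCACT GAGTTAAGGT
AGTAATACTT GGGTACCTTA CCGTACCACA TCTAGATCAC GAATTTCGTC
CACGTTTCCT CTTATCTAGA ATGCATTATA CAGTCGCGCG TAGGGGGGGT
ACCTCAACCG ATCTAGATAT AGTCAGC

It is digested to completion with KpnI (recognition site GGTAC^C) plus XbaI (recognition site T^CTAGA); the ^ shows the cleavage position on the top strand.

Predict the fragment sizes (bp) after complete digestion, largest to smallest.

KpnI sites (GGTACC) start at positions 162, 248.
KpnI cuts after base 5 of each site (before the last base), so after positions 166, 252.
XbaI sites (TCTAGA) start at positions 181, 215, 262.
XbaI cuts after the first base of each site, so after positions 181, 215, 262.
Combined cut positions: 166, 181, 215, 252, 262.
Circular molecule, 5 cuts → 5 fragments:
  167–181 → 15 bp
  182–215 → 34 bp
  216–252 → 37 bp
  253–262 → 10 bp
  263–277 then 1–166 → 15 + 166 = 181 bp
Sorted largest to smallest: 181, 37, 34, 15, 10 bp.

181, 37, 34, 15, 10 bp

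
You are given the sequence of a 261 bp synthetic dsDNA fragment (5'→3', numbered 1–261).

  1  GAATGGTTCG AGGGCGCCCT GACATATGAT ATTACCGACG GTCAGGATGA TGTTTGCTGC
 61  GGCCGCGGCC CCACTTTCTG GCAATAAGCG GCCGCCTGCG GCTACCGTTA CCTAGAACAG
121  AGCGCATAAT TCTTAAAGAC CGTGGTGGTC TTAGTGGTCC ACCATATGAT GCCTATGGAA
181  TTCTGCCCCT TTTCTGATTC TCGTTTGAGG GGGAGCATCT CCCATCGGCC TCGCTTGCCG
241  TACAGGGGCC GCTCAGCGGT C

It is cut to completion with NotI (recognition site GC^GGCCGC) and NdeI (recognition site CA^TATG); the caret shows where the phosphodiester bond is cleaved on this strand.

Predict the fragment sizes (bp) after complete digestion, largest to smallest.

NotI sites (GCGGCCGC) start at positions 59, 88.
NotI cuts after base 2 of each site, so after positions 60, 89.
NdeI sites (CATATG) start at positions 23, 163.
NdeI cuts after base 2 of each site, so after positions 24, 164.
Combined cut positions: 24, 60, 89, 164.
Linear molecule, 4 cuts → 5 fragments:
  1–24 → 24 bp
  25–60 → 36 bp
  61–89 → 29 bp
  90–164 → 75 bp
  165–261 → 97 bp
Sorted largest to smallest: 97, 75, 36, 29, 24 bp.

97, 75, 36, 29, 24 bp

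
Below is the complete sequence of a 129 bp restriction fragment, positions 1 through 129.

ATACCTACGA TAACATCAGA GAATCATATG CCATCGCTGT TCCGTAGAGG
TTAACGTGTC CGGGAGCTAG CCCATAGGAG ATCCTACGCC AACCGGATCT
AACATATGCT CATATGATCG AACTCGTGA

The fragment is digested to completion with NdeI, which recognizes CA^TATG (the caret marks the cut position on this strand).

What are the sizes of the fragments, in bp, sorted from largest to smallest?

78, 26, 17, 8 bp

NdeI sites (CATATG) start at positions 25, 103, 111.
NdeI cuts after base 2 of each site, so after positions 26, 104, 112.
Linear molecule, 3 cuts → 4 fragments:
  1–26 → 26 bp
  27–104 → 78 bp
  105–112 → 8 bp
  113–129 → 17 bp
Sorted largest to smallest: 78, 26, 17, 8 bp.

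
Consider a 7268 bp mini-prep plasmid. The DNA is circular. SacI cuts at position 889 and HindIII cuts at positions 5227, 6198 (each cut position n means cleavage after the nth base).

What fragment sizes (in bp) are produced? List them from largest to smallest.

Combined cut positions (sorted): 889, 5227, 6198.
Circular molecule, 3 cuts → 3 fragments:
  5227 − 889 = 4338 bp
  6198 − 5227 = 971 bp
  wrap: 7268 − 6198 + 889 = 1959 bp
Sorted largest to smallest: 4338, 1959, 971 bp.

4338, 1959, 971 bp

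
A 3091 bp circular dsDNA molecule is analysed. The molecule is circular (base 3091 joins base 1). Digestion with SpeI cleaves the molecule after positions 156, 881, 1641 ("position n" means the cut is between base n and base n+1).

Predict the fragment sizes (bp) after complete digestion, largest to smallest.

1606, 760, 725 bp

Circular molecule, 3 cuts → 3 fragments:
  881 − 156 = 725 bp
  1641 − 881 = 760 bp
  wrap: 3091 − 1641 + 156 = 1606 bp
Sorted largest to smallest: 1606, 760, 725 bp.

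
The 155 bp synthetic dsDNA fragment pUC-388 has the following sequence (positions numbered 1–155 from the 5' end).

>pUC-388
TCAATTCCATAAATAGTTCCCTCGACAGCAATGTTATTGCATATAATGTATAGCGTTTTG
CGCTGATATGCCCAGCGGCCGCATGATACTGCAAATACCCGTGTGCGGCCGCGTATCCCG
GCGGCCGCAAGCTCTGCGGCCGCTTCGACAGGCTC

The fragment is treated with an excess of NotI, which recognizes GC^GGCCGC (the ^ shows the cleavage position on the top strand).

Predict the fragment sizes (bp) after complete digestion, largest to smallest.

76, 30, 18, 16, 15 bp

NotI sites (GCGGCCGC) start at positions 75, 105, 121, 136.
NotI cuts after base 2 of each site, so after positions 76, 106, 122, 137.
Linear molecule, 4 cuts → 5 fragments:
  1–76 → 76 bp
  77–106 → 30 bp
  107–122 → 16 bp
  123–137 → 15 bp
  138–155 → 18 bp
Sorted largest to smallest: 76, 30, 18, 16, 15 bp.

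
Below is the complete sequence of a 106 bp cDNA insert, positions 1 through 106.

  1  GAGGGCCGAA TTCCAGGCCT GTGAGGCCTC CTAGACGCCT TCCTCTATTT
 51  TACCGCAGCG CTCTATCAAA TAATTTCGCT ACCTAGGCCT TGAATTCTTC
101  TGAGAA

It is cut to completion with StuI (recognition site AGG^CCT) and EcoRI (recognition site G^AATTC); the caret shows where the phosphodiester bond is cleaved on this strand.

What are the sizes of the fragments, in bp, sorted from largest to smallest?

61, 14, 9, 9, 8, 5 bp

StuI sites (AGGCCT) start at positions 15, 24, 85.
StuI cuts after base 3 of each site, so after positions 17, 26, 87.
EcoRI sites (GAATTC) start at positions 8, 92.
EcoRI cuts after the first base of each site, so after positions 8, 92.
Combined cut positions: 8, 17, 26, 87, 92.
Linear molecule, 5 cuts → 6 fragments:
  1–8 → 8 bp
  9–17 → 9 bp
  18–26 → 9 bp
  27–87 → 61 bp
  88–92 → 5 bp
  93–106 → 14 bp
Sorted largest to smallest: 61, 14, 9, 9, 8, 5 bp.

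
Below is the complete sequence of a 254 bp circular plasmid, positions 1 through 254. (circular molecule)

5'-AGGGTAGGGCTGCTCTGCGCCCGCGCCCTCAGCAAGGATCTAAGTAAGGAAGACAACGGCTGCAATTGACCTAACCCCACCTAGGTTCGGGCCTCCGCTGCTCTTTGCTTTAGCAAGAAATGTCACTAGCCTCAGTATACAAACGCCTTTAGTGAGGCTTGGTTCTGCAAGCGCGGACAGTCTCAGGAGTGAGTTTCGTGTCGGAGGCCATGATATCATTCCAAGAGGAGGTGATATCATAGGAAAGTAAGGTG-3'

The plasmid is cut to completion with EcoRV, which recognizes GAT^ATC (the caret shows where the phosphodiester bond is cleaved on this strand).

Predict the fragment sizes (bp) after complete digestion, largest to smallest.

EcoRV sites (GATATC) start at positions 212, 233.
EcoRV cuts after base 3 of each site, so after positions 214, 235.
Circular molecule, 2 cuts → 2 fragments:
  215–235 → 21 bp
  236–254 then 1–214 → 19 + 214 = 233 bp
Sorted largest to smallest: 233, 21 bp.

233, 21 bp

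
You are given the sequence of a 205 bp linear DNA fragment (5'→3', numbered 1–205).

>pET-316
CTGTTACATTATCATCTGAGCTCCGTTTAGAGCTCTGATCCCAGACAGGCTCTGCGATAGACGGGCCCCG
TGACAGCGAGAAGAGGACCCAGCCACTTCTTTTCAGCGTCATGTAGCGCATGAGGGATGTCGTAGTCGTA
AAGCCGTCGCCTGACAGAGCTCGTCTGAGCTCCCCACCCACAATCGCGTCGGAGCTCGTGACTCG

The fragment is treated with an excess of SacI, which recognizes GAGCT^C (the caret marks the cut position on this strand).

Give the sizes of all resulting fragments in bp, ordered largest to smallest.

127, 25, 22, 12, 10, 9 bp

SacI sites (GAGCTC) start at positions 18, 30, 157, 167, 192.
SacI cuts after base 5 of each site (before the last base), so after positions 22, 34, 161, 171, 196.
Linear molecule, 5 cuts → 6 fragments:
  1–22 → 22 bp
  23–34 → 12 bp
  35–161 → 127 bp
  162–171 → 10 bp
  172–196 → 25 bp
  197–205 → 9 bp
Sorted largest to smallest: 127, 25, 22, 12, 10, 9 bp.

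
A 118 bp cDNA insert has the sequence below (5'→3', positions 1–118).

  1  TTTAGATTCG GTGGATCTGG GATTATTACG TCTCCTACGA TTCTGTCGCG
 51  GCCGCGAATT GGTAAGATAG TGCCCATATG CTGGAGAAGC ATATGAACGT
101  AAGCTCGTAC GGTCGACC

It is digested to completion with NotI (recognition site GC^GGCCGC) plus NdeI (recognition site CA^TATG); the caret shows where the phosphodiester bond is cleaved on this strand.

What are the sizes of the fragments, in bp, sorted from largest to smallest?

49, 27, 27, 15 bp

The NotI site (GCGGCCGC) starts at position 48.
NotI cuts after base 2 of each site, so after position 49.
NdeI sites (CATATG) start at positions 75, 90.
NdeI cuts after base 2 of each site, so after positions 76, 91.
Combined cut positions: 49, 76, 91.
Linear molecule, 3 cuts → 4 fragments:
  1–49 → 49 bp
  50–76 → 27 bp
  77–91 → 15 bp
  92–118 → 27 bp
Sorted largest to smallest: 49, 27, 27, 15 bp.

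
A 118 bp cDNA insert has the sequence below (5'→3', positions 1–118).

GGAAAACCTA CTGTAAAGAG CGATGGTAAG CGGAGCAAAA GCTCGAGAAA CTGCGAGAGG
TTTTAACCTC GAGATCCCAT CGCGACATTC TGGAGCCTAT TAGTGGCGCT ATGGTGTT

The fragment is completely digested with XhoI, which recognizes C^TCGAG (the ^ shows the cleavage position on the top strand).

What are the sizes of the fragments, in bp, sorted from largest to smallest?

50, 42, 26 bp

XhoI sites (CTCGAG) start at positions 42, 68.
XhoI cuts after the first base of each site, so after positions 42, 68.
Linear molecule, 2 cuts → 3 fragments:
  1–42 → 42 bp
  43–68 → 26 bp
  69–118 → 50 bp
Sorted largest to smallest: 50, 42, 26 bp.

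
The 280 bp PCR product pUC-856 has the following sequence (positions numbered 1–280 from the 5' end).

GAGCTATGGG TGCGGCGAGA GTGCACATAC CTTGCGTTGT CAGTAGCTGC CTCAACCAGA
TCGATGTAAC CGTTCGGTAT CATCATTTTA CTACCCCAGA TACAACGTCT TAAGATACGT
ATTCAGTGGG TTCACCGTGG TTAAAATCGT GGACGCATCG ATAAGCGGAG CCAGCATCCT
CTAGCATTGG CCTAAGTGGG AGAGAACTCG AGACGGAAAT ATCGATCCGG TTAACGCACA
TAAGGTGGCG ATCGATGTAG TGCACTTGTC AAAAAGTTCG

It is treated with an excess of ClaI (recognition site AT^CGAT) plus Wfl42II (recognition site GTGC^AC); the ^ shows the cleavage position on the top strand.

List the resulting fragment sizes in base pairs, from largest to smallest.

97, 64, 37, 30, 24, 17, 11 bp

ClaI sites (ATCGAT) start at positions 60, 157, 221, 251.
ClaI cuts after base 2 of each site, so after positions 61, 158, 222, 252.
Wfl42II sites (GTGCAC) start at positions 21, 260.
Wfl42II cuts after base 4 of each site, so after positions 24, 263.
Combined cut positions: 24, 61, 158, 222, 252, 263.
Linear molecule, 6 cuts → 7 fragments:
  1–24 → 24 bp
  25–61 → 37 bp
  62–158 → 97 bp
  159–222 → 64 bp
  223–252 → 30 bp
  253–263 → 11 bp
  264–280 → 17 bp
Sorted largest to smallest: 97, 64, 37, 30, 24, 17, 11 bp.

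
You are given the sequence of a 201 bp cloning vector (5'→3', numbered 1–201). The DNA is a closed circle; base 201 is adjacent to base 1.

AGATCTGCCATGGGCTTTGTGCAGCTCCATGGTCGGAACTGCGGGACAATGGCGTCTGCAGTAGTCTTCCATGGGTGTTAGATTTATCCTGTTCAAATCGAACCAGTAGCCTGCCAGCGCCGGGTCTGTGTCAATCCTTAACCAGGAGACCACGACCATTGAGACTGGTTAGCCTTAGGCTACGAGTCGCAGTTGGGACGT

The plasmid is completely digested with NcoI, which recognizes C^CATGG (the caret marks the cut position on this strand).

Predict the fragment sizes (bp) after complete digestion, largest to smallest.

140, 42, 19 bp

NcoI sites (CCATGG) start at positions 8, 27, 69.
NcoI cuts after the first base of each site, so after positions 8, 27, 69.
Circular molecule, 3 cuts → 3 fragments:
  9–27 → 19 bp
  28–69 → 42 bp
  70–201 then 1–8 → 132 + 8 = 140 bp
Sorted largest to smallest: 140, 42, 19 bp.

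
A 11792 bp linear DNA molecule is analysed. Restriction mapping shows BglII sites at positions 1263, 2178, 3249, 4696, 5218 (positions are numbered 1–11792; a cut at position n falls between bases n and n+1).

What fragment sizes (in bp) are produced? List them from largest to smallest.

Linear molecule, 5 cuts → 6 fragments:
  1263 − 0 = 1263 bp
  2178 − 1263 = 915 bp
  3249 − 2178 = 1071 bp
  4696 − 3249 = 1447 bp
  5218 − 4696 = 522 bp
  11792 − 5218 = 6574 bp
Sorted largest to smallest: 6574, 1447, 1263, 1071, 915, 522 bp.

6574, 1447, 1263, 1071, 915, 522 bp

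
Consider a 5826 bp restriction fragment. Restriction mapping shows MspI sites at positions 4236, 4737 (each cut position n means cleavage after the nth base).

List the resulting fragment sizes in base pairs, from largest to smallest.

4236, 1089, 501 bp

Linear molecule, 2 cuts → 3 fragments:
  4236 − 0 = 4236 bp
  4737 − 4236 = 501 bp
  5826 − 4737 = 1089 bp
Sorted largest to smallest: 4236, 1089, 501 bp.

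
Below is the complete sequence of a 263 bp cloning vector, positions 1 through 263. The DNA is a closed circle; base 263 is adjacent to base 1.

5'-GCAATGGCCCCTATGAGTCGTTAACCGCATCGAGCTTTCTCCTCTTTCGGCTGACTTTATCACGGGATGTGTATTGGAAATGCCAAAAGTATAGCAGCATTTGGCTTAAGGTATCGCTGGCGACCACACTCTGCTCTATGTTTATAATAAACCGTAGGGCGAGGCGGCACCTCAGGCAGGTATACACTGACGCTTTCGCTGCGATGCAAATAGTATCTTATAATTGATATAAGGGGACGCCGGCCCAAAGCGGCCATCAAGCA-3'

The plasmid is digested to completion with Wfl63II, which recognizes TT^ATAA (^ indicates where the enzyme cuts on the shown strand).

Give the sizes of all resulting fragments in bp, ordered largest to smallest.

Wfl63II sites (TTATAA) start at positions 142, 218.
Wfl63II cuts after base 2 of each site, so after positions 143, 219.
Circular molecule, 2 cuts → 2 fragments:
  144–219 → 76 bp
  220–263 then 1–143 → 44 + 143 = 187 bp
Sorted largest to smallest: 187, 76 bp.

187, 76 bp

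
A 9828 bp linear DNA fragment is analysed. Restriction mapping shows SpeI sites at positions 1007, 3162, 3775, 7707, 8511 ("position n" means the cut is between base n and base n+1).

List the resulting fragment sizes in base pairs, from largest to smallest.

3932, 2155, 1317, 1007, 804, 613 bp

Linear molecule, 5 cuts → 6 fragments:
  1007 − 0 = 1007 bp
  3162 − 1007 = 2155 bp
  3775 − 3162 = 613 bp
  7707 − 3775 = 3932 bp
  8511 − 7707 = 804 bp
  9828 − 8511 = 1317 bp
Sorted largest to smallest: 3932, 2155, 1317, 1007, 804, 613 bp.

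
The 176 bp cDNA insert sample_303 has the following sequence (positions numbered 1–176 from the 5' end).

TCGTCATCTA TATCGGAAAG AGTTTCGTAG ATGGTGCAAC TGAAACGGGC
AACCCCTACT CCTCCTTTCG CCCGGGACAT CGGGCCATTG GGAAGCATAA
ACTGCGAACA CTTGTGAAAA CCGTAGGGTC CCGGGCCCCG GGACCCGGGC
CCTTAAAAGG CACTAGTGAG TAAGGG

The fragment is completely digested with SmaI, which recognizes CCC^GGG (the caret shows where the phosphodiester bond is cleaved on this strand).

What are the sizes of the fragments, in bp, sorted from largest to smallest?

SmaI sites (CCCGGG) start at positions 71, 130, 137, 144.
SmaI cuts after base 3 of each site, so after positions 73, 132, 139, 146.
Linear molecule, 4 cuts → 5 fragments:
  1–73 → 73 bp
  74–132 → 59 bp
  133–139 → 7 bp
  140–146 → 7 bp
  147–176 → 30 bp
Sorted largest to smallest: 73, 59, 30, 7, 7 bp.

73, 59, 30, 7, 7 bp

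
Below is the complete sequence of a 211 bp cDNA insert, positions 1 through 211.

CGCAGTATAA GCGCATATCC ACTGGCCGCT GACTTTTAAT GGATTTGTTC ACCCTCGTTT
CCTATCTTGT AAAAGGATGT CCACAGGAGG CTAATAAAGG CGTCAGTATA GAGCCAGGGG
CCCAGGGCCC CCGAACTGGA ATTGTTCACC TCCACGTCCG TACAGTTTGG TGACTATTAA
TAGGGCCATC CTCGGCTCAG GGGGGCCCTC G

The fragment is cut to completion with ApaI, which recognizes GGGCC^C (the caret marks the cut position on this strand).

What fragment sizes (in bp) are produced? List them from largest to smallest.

122, 78, 7, 4 bp

ApaI sites (GGGCCC) start at positions 118, 125, 203.
ApaI cuts after base 5 of each site (before the last base), so after positions 122, 129, 207.
Linear molecule, 3 cuts → 4 fragments:
  1–122 → 122 bp
  123–129 → 7 bp
  130–207 → 78 bp
  208–211 → 4 bp
Sorted largest to smallest: 122, 78, 7, 4 bp.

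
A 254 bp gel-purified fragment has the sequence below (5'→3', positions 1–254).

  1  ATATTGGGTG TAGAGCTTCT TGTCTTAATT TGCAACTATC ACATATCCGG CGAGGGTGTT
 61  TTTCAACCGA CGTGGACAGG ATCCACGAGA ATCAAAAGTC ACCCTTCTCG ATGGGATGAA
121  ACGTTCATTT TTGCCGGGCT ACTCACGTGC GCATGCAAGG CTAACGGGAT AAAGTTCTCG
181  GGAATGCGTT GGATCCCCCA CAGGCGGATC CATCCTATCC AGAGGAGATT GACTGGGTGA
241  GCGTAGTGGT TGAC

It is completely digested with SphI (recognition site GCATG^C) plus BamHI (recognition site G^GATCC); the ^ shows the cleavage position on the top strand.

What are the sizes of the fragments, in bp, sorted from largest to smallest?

79, 76, 48, 36, 15 bp

The SphI site (GCATGC) starts at position 151.
SphI cuts after base 5 of each site (before the last base), so after position 155.
BamHI sites (GGATCC) start at positions 79, 191, 206.
BamHI cuts after the first base of each site, so after positions 79, 191, 206.
Combined cut positions: 79, 155, 191, 206.
Linear molecule, 4 cuts → 5 fragments:
  1–79 → 79 bp
  80–155 → 76 bp
  156–191 → 36 bp
  192–206 → 15 bp
  207–254 → 48 bp
Sorted largest to smallest: 79, 76, 48, 36, 15 bp.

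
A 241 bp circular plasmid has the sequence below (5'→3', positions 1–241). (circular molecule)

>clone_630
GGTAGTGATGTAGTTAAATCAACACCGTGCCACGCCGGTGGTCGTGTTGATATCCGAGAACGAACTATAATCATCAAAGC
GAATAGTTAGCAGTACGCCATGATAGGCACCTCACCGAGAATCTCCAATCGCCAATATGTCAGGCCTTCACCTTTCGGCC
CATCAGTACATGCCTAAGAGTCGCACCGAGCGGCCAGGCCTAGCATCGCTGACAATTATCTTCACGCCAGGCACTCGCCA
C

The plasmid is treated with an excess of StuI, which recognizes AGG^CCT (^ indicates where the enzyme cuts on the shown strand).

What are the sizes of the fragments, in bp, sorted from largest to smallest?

StuI sites (AGGCCT) start at positions 142, 196.
StuI cuts after base 3 of each site, so after positions 144, 198.
Circular molecule, 2 cuts → 2 fragments:
  145–198 → 54 bp
  199–241 then 1–144 → 43 + 144 = 187 bp
Sorted largest to smallest: 187, 54 bp.

187, 54 bp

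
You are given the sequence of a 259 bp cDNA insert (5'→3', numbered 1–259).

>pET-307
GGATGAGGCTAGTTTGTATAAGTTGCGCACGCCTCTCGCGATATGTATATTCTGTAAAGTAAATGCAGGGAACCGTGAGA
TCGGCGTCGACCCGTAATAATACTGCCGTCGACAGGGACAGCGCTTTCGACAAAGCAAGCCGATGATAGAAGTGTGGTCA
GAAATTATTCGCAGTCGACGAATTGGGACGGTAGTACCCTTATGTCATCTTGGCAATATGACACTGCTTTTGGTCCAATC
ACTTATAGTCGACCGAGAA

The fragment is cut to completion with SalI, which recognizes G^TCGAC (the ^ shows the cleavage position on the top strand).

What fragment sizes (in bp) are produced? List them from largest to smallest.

SalI sites (GTCGAC) start at positions 86, 108, 174, 248.
SalI cuts after the first base of each site, so after positions 86, 108, 174, 248.
Linear molecule, 4 cuts → 5 fragments:
  1–86 → 86 bp
  87–108 → 22 bp
  109–174 → 66 bp
  175–248 → 74 bp
  249–259 → 11 bp
Sorted largest to smallest: 86, 74, 66, 22, 11 bp.

86, 74, 66, 22, 11 bp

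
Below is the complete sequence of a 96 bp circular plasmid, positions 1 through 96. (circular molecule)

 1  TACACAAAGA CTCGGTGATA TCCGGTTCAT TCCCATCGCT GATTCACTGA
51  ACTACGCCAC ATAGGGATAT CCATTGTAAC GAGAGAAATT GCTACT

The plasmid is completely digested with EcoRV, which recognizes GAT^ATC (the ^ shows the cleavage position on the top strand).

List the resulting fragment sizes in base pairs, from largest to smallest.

49, 47 bp

EcoRV sites (GATATC) start at positions 17, 66.
EcoRV cuts after base 3 of each site, so after positions 19, 68.
Circular molecule, 2 cuts → 2 fragments:
  20–68 → 49 bp
  69–96 then 1–19 → 28 + 19 = 47 bp
Sorted largest to smallest: 49, 47 bp.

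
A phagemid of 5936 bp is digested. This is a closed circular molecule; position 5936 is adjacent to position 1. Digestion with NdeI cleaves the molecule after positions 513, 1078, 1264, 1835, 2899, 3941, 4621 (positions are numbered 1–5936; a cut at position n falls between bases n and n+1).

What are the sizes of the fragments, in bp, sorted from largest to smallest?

1828, 1064, 1042, 680, 571, 565, 186 bp

Circular molecule, 7 cuts → 7 fragments:
  1078 − 513 = 565 bp
  1264 − 1078 = 186 bp
  1835 − 1264 = 571 bp
  2899 − 1835 = 1064 bp
  3941 − 2899 = 1042 bp
  4621 − 3941 = 680 bp
  wrap: 5936 − 4621 + 513 = 1828 bp
Sorted largest to smallest: 1828, 1064, 1042, 680, 571, 565, 186 bp.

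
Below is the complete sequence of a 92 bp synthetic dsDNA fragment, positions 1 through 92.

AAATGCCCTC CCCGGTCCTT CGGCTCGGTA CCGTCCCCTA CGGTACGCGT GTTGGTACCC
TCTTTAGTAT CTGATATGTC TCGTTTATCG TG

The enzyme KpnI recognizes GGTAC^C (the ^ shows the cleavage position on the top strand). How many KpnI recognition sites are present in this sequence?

GGTACC occurs starting at positions 27, 54.
KpnI cuts at 2 sites.

2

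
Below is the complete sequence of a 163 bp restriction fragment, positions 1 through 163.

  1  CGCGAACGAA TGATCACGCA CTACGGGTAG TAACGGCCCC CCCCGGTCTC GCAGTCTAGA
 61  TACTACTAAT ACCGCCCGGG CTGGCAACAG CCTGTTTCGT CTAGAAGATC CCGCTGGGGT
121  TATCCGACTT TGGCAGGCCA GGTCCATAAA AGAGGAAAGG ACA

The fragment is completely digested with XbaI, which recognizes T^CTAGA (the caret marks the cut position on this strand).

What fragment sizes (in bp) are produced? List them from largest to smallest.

XbaI sites (TCTAGA) start at positions 55, 100.
XbaI cuts after the first base of each site, so after positions 55, 100.
Linear molecule, 2 cuts → 3 fragments:
  1–55 → 55 bp
  56–100 → 45 bp
  101–163 → 63 bp
Sorted largest to smallest: 63, 55, 45 bp.

63, 55, 45 bp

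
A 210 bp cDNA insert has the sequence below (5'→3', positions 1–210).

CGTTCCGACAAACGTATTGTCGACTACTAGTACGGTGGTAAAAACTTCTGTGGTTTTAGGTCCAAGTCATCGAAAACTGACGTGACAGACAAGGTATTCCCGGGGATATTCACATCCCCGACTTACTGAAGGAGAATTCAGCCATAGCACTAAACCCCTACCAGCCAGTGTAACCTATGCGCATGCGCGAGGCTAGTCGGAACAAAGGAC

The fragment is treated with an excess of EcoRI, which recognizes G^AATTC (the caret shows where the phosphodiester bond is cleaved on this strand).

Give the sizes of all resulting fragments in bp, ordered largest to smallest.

The EcoRI site (GAATTC) starts at position 134.
EcoRI cuts after the first base of each site, so after position 134.
Linear molecule, 1 cut → 2 fragments:
  1–134 → 134 bp
  135–210 → 76 bp
Sorted largest to smallest: 134, 76 bp.

134, 76 bp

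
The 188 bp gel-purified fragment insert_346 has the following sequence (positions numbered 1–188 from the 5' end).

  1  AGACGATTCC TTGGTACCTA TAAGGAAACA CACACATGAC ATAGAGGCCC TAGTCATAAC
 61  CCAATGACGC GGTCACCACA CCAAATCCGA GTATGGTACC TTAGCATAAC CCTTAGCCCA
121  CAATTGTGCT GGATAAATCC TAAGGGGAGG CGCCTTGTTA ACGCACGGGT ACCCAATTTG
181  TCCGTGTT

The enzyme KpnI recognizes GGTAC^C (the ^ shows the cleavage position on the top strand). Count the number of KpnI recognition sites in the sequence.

3

GGTACC occurs starting at positions 13, 95, 168.
KpnI cuts at 3 sites.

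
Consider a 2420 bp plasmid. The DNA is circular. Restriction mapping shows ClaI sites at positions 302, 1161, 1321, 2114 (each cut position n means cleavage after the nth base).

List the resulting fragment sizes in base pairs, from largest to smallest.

Circular molecule, 4 cuts → 4 fragments:
  1161 − 302 = 859 bp
  1321 − 1161 = 160 bp
  2114 − 1321 = 793 bp
  wrap: 2420 − 2114 + 302 = 608 bp
Sorted largest to smallest: 859, 793, 608, 160 bp.

859, 793, 608, 160 bp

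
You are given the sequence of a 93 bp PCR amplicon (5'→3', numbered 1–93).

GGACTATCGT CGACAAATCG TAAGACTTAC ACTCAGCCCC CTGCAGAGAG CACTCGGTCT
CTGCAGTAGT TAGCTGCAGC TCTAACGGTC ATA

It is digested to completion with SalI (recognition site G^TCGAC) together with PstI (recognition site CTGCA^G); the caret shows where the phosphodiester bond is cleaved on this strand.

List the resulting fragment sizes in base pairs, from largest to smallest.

36, 20, 15, 13, 9 bp

The SalI site (GTCGAC) starts at position 9.
SalI cuts after the first base of each site, so after position 9.
PstI sites (CTGCAG) start at positions 41, 61, 74.
PstI cuts after base 5 of each site (before the last base), so after positions 45, 65, 78.
Combined cut positions: 9, 45, 65, 78.
Linear molecule, 4 cuts → 5 fragments:
  1–9 → 9 bp
  10–45 → 36 bp
  46–65 → 20 bp
  66–78 → 13 bp
  79–93 → 15 bp
Sorted largest to smallest: 36, 20, 15, 13, 9 bp.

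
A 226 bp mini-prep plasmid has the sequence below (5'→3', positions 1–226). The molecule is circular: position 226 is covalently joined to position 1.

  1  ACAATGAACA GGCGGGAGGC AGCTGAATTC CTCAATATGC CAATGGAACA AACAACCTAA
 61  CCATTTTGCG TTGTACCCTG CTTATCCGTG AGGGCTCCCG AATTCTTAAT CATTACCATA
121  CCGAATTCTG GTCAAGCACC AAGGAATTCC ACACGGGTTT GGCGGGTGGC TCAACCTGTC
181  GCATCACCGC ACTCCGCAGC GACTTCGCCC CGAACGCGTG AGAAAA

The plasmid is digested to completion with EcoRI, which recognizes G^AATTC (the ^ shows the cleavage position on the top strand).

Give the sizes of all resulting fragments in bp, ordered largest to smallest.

107, 75, 23, 21 bp

EcoRI sites (GAATTC) start at positions 25, 100, 123, 144.
EcoRI cuts after the first base of each site, so after positions 25, 100, 123, 144.
Circular molecule, 4 cuts → 4 fragments:
  26–100 → 75 bp
  101–123 → 23 bp
  124–144 → 21 bp
  145–226 then 1–25 → 82 + 25 = 107 bp
Sorted largest to smallest: 107, 75, 23, 21 bp.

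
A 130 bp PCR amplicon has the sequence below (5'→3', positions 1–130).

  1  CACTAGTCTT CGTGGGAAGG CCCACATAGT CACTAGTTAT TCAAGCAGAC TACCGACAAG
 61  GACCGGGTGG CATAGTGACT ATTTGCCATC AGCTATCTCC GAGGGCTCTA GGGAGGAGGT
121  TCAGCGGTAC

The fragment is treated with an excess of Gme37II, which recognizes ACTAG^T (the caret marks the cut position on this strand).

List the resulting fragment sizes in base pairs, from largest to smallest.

94, 30, 6 bp

Gme37II sites (ACTAGT) start at positions 2, 32.
Gme37II cuts after base 5 of each site (before the last base), so after positions 6, 36.
Linear molecule, 2 cuts → 3 fragments:
  1–6 → 6 bp
  7–36 → 30 bp
  37–130 → 94 bp
Sorted largest to smallest: 94, 30, 6 bp.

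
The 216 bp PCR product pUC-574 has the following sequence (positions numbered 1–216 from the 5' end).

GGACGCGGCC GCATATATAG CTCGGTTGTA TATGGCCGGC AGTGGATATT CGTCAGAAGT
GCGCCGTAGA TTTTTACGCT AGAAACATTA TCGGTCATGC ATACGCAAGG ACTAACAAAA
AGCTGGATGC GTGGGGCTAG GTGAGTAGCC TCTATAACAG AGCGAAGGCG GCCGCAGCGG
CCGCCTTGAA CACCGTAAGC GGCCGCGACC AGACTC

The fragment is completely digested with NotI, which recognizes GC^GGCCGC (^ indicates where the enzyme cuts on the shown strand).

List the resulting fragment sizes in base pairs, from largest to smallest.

NotI sites (GCGGCCGC) start at positions 5, 168, 177, 199.
NotI cuts after base 2 of each site, so after positions 6, 169, 178, 200.
Linear molecule, 4 cuts → 5 fragments:
  1–6 → 6 bp
  7–169 → 163 bp
  170–178 → 9 bp
  179–200 → 22 bp
  201–216 → 16 bp
Sorted largest to smallest: 163, 22, 16, 9, 6 bp.

163, 22, 16, 9, 6 bp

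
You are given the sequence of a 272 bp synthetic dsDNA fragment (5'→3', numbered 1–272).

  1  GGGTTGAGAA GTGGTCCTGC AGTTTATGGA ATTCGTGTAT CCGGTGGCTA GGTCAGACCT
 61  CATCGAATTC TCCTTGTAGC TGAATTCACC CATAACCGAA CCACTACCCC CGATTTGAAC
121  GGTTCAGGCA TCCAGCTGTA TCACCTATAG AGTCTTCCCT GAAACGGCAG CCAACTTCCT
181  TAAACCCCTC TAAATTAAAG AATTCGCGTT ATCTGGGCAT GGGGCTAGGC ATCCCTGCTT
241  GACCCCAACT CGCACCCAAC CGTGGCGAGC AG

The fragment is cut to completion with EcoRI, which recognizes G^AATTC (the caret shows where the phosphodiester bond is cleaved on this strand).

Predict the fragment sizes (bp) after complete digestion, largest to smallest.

EcoRI sites (GAATTC) start at positions 29, 65, 82, 200.
EcoRI cuts after the first base of each site, so after positions 29, 65, 82, 200.
Linear molecule, 4 cuts → 5 fragments:
  1–29 → 29 bp
  30–65 → 36 bp
  66–82 → 17 bp
  83–200 → 118 bp
  201–272 → 72 bp
Sorted largest to smallest: 118, 72, 36, 29, 17 bp.

118, 72, 36, 29, 17 bp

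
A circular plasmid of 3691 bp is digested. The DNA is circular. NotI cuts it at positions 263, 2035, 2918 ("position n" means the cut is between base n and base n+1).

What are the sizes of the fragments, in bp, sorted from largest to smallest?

1772, 1036, 883 bp

Circular molecule, 3 cuts → 3 fragments:
  2035 − 263 = 1772 bp
  2918 − 2035 = 883 bp
  wrap: 3691 − 2918 + 263 = 1036 bp
Sorted largest to smallest: 1772, 1036, 883 bp.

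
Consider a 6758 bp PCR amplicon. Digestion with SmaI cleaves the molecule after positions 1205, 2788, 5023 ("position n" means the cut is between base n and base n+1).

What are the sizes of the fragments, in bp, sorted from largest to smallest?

Linear molecule, 3 cuts → 4 fragments:
  1205 − 0 = 1205 bp
  2788 − 1205 = 1583 bp
  5023 − 2788 = 2235 bp
  6758 − 5023 = 1735 bp
Sorted largest to smallest: 2235, 1735, 1583, 1205 bp.

2235, 1735, 1583, 1205 bp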